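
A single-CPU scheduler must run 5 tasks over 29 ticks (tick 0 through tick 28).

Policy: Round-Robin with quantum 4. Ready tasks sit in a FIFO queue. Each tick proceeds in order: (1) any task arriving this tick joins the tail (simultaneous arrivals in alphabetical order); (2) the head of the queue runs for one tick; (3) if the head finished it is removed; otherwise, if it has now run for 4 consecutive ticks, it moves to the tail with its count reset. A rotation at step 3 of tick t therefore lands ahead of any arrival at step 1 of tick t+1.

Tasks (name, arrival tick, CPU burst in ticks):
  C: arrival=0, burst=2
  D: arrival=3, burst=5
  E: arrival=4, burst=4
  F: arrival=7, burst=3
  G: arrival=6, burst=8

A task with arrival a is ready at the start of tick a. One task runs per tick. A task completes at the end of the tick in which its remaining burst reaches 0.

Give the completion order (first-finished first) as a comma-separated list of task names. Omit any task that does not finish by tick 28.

t=0: queue=[C] q_used=0 → run C
t=1: queue=[C] q_used=1 → run C
t=2: (idle)
t=3: queue=[D] q_used=0 → run D
t=4: queue=[D,E] q_used=1 → run D
t=5: queue=[D,E] q_used=2 → run D
t=6: queue=[D,E,G] q_used=3 → run D
t=7: queue=[E,G,D,F] q_used=0 → run E
t=8: queue=[E,G,D,F] q_used=1 → run E
t=9: queue=[E,G,D,F] q_used=2 → run E
t=10: queue=[E,G,D,F] q_used=3 → run E
t=11: queue=[G,D,F] q_used=0 → run G
t=12: queue=[G,D,F] q_used=1 → run G
t=13: queue=[G,D,F] q_used=2 → run G
t=14: queue=[G,D,F] q_used=3 → run G
t=15: queue=[D,F,G] q_used=0 → run D
t=16: queue=[F,G] q_used=0 → run F
t=17: queue=[F,G] q_used=1 → run F
t=18: queue=[F,G] q_used=2 → run F
t=19: queue=[G] q_used=0 → run G
t=20: queue=[G] q_used=1 → run G
t=21: queue=[G] q_used=2 → run G
t=22: queue=[G] q_used=3 → run G
t=23: (idle)
t=24: (idle)
t=25: (idle)
t=26: (idle)
t=27: (idle)
t=28: (idle)

completion order = C, E, D, F, G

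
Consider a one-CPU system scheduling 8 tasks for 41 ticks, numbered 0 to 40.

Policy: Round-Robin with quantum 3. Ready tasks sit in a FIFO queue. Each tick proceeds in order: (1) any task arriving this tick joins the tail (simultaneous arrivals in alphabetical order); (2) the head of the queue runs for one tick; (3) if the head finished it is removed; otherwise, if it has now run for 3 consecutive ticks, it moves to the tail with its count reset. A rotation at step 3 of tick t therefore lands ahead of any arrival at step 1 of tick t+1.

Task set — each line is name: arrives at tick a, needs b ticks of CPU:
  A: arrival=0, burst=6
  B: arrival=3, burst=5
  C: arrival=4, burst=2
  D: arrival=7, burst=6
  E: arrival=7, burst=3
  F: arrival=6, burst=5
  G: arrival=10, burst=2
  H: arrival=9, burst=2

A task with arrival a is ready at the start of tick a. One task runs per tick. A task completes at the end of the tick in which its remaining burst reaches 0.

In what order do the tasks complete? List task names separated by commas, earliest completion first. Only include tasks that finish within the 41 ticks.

t=0: queue=[A] q_used=0 → run A
t=1: queue=[A] q_used=1 → run A
t=2: queue=[A] q_used=2 → run A
t=3: queue=[A,B] q_used=0 → run A
t=4: queue=[A,B,C] q_used=1 → run A
t=5: queue=[A,B,C] q_used=2 → run A
t=6: queue=[B,C,F] q_used=0 → run B
t=7: queue=[B,C,F,D,E] q_used=1 → run B
t=8: queue=[B,C,F,D,E] q_used=2 → run B
t=9: queue=[C,F,D,E,B,H] q_used=0 → run C
t=10: queue=[C,F,D,E,B,H,G] q_used=1 → run C
t=11: queue=[F,D,E,B,H,G] q_used=0 → run F
t=12: queue=[F,D,E,B,H,G] q_used=1 → run F
t=13: queue=[F,D,E,B,H,G] q_used=2 → run F
t=14: queue=[D,E,B,H,G,F] q_used=0 → run D
t=15: queue=[D,E,B,H,G,F] q_used=1 → run D
t=16: queue=[D,E,B,H,G,F] q_used=2 → run D
t=17: queue=[E,B,H,G,F,D] q_used=0 → run E
t=18: queue=[E,B,H,G,F,D] q_used=1 → run E
t=19: queue=[E,B,H,G,F,D] q_used=2 → run E
t=20: queue=[B,H,G,F,D] q_used=0 → run B
t=21: queue=[B,H,G,F,D] q_used=1 → run B
t=22: queue=[H,G,F,D] q_used=0 → run H
t=23: queue=[H,G,F,D] q_used=1 → run H
t=24: queue=[G,F,D] q_used=0 → run G
t=25: queue=[G,F,D] q_used=1 → run G
t=26: queue=[F,D] q_used=0 → run F
t=27: queue=[F,D] q_used=1 → run F
t=28: queue=[D] q_used=0 → run D
t=29: queue=[D] q_used=1 → run D
t=30: queue=[D] q_used=2 → run D
t=31: (idle)
t=32: (idle)
t=33: (idle)
t=34: (idle)
t=35: (idle)
t=36: (idle)
t=37: (idle)
t=38: (idle)
t=39: (idle)
t=40: (idle)

completion order = A, C, E, B, H, G, F, D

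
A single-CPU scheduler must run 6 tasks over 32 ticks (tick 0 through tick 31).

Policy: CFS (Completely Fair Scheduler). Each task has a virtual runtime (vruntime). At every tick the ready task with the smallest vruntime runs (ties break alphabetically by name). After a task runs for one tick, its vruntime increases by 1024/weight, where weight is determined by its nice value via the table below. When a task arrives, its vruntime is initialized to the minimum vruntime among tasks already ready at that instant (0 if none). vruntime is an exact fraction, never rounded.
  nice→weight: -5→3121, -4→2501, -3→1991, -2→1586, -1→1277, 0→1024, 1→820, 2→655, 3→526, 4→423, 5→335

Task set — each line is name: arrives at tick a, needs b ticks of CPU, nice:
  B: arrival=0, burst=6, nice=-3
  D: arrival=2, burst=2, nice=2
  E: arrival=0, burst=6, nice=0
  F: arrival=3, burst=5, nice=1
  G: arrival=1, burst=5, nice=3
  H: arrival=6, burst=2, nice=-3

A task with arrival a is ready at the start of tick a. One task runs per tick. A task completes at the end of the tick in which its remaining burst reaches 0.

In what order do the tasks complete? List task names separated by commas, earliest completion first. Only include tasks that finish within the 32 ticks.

completion order = H, D, B, F, E, G

t=0: vr[B=0 E=0] → run B
t=1: vr[B=1024/1991 E=0 G=0] → run E
t=2: vr[B=1024/1991 D=0 E=1 G=0] → run D
t=3: vr[B=1024/1991 D=1024/655 E=1 F=0 G=0] → run F
t=4: vr[B=1024/1991 D=1024/655 E=1 F=256/205 G=0] → run G
t=5: vr[B=1024/1991 D=1024/655 E=1 F=256/205 G=512/263] → run B
t=6: vr[B=2048/1991 D=1024/655 E=1 F=256/205 G=512/263 H=1] → run E
t=7: vr[B=2048/1991 D=1024/655 E=2 F=256/205 G=512/263 H=1] → run H
t=8: vr[B=2048/1991 D=1024/655 E=2 F=256/205 G=512/263 H=3015/1991] → run B
t=9: vr[B=3072/1991 D=1024/655 E=2 F=256/205 G=512/263 H=3015/1991] → run F
t=10: vr[B=3072/1991 D=1024/655 E=2 F=512/205 G=512/263 H=3015/1991] → run H
t=11: vr[B=3072/1991 D=1024/655 E=2 F=512/205 G=512/263] → run B
t=12: vr[B=4096/1991 D=1024/655 E=2 F=512/205 G=512/263] → run D
t=13: vr[B=4096/1991 E=2 F=512/205 G=512/263] → run G
t=14: vr[B=4096/1991 E=2 F=512/205 G=1024/263] → run E
t=15: vr[B=4096/1991 E=3 F=512/205 G=1024/263] → run B
t=16: vr[B=5120/1991 E=3 F=512/205 G=1024/263] → run F
t=17: vr[B=5120/1991 E=3 F=768/205 G=1024/263] → run B
t=18: vr[E=3 F=768/205 G=1024/263] → run E
t=19: vr[E=4 F=768/205 G=1024/263] → run F
t=20: vr[E=4 F=1024/205 G=1024/263] → run G
t=21: vr[E=4 F=1024/205 G=1536/263] → run E
t=22: vr[E=5 F=1024/205 G=1536/263] → run F
t=23: vr[E=5 G=1536/263] → run E
t=24: vr[G=1536/263] → run G
t=25: vr[G=2048/263] → run G
t=26: (idle)
t=27: (idle)
t=28: (idle)
t=29: (idle)
t=30: (idle)
t=31: (idle)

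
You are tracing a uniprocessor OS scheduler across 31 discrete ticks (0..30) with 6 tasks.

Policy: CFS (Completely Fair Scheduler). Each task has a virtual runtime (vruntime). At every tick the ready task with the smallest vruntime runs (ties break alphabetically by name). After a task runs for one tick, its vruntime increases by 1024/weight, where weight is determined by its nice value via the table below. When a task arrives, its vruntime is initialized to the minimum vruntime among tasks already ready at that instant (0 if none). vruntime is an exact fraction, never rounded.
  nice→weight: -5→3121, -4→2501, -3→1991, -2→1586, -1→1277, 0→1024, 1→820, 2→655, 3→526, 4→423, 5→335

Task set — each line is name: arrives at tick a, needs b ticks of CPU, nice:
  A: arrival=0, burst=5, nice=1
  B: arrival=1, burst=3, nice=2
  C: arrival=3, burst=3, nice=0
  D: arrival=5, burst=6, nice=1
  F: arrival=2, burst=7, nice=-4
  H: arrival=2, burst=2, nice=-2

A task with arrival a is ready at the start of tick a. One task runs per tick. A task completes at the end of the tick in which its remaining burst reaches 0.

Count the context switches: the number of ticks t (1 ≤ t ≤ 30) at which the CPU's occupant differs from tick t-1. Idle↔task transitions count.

t=0: vr[A=0] → run A
t=1: vr[A=256/205 B=256/205] → run A
t=2: vr[A=512/205 B=256/205 F=256/205 H=256/205] → run B
t=3: vr[A=512/205 B=15104/5371 C=256/205 F=256/205 H=256/205] → run C
t=4: vr[A=512/205 B=15104/5371 C=461/205 F=256/205 H=256/205] → run F
t=5: vr[A=512/205 B=15104/5371 C=461/205 D=256/205 F=20736/12505 H=256/205] → run D
t=6: vr[A=512/205 B=15104/5371 C=461/205 D=512/205 F=20736/12505 H=256/205] → run H
t=7: vr[A=512/205 B=15104/5371 C=461/205 D=512/205 F=20736/12505 H=307968/162565] → run F
t=8: vr[A=512/205 B=15104/5371 C=461/205 D=512/205 F=25856/12505 H=307968/162565] → run H
t=9: vr[A=512/205 B=15104/5371 C=461/205 D=512/205 F=25856/12505] → run F
t=10: vr[A=512/205 B=15104/5371 C=461/205 D=512/205 F=30976/12505] → run C
t=11: vr[A=512/205 B=15104/5371 C=666/205 D=512/205 F=30976/12505] → run F
t=12: vr[A=512/205 B=15104/5371 C=666/205 D=512/205 F=36096/12505] → run A
t=13: vr[A=768/205 B=15104/5371 C=666/205 D=512/205 F=36096/12505] → run D
t=14: vr[A=768/205 B=15104/5371 C=666/205 D=768/205 F=36096/12505] → run B
t=15: vr[A=768/205 B=117504/26855 C=666/205 D=768/205 F=36096/12505] → run F
t=16: vr[A=768/205 B=117504/26855 C=666/205 D=768/205 F=41216/12505] → run C
t=17: vr[A=768/205 B=117504/26855 D=768/205 F=41216/12505] → run F
t=18: vr[A=768/205 B=117504/26855 D=768/205 F=46336/12505] → run F
t=19: vr[A=768/205 B=117504/26855 D=768/205] → run A
t=20: vr[A=1024/205 B=117504/26855 D=768/205] → run D
t=21: vr[A=1024/205 B=117504/26855 D=1024/205] → run B
t=22: vr[A=1024/205 D=1024/205] → run A
t=23: vr[D=1024/205] → run D
t=24: vr[D=256/41] → run D
t=25: vr[D=1536/205] → run D
t=26: (idle)
t=27: (idle)
t=28: (idle)
t=29: (idle)
t=30: (idle)

context switches = 22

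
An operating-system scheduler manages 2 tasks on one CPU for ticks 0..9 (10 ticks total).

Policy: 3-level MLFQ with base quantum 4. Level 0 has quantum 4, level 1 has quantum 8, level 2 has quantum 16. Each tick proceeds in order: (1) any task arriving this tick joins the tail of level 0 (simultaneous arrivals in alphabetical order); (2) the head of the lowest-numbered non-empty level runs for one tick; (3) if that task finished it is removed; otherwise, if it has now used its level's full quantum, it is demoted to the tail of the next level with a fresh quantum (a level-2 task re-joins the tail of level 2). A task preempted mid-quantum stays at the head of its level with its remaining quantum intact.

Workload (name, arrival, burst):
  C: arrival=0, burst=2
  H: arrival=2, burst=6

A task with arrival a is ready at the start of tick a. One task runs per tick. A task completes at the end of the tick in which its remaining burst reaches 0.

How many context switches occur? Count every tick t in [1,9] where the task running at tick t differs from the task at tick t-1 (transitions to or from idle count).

context switches = 2

t=0: L0/L1/L2 = C/-/- → run C
t=1: L0/L1/L2 = C/-/- → run C
t=2: L0/L1/L2 = H/-/- → run H
t=3: L0/L1/L2 = H/-/- → run H
t=4: L0/L1/L2 = H/-/- → run H
t=5: L0/L1/L2 = H/-/- → run H
t=6: L0/L1/L2 = -/H/- → run H
t=7: L0/L1/L2 = -/H/- → run H
t=8: (idle)
t=9: (idle)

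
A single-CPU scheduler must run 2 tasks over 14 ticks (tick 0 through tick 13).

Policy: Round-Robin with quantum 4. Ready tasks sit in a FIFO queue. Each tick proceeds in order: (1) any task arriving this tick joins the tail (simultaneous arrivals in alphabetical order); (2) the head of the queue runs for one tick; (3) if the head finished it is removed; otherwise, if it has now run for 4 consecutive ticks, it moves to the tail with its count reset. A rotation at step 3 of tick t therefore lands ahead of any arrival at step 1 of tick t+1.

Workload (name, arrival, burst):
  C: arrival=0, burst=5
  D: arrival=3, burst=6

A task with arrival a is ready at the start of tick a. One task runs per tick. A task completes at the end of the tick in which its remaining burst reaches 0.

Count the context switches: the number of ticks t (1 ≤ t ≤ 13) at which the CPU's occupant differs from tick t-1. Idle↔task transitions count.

t=0: queue=[C] q_used=0 → run C
t=1: queue=[C] q_used=1 → run C
t=2: queue=[C] q_used=2 → run C
t=3: queue=[C,D] q_used=3 → run C
t=4: queue=[D,C] q_used=0 → run D
t=5: queue=[D,C] q_used=1 → run D
t=6: queue=[D,C] q_used=2 → run D
t=7: queue=[D,C] q_used=3 → run D
t=8: queue=[C,D] q_used=0 → run C
t=9: queue=[D] q_used=0 → run D
t=10: queue=[D] q_used=1 → run D
t=11: (idle)
t=12: (idle)
t=13: (idle)

context switches = 4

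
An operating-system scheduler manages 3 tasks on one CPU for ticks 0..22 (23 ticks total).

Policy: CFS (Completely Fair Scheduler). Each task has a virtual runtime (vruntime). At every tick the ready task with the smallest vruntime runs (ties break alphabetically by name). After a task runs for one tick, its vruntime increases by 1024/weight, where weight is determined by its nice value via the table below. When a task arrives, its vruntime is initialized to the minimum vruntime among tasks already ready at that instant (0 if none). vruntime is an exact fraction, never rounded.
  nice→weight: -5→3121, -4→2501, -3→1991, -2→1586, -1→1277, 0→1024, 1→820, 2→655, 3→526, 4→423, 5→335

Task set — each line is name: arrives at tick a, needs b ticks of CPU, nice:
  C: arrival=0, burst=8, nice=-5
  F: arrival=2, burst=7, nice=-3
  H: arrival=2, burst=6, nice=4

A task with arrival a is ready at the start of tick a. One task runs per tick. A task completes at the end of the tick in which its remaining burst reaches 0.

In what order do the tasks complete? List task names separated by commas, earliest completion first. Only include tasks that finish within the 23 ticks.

t=0: vr[C=0] → run C
t=1: vr[C=1024/3121] → run C
t=2: vr[C=2048/3121 F=2048/3121 H=2048/3121] → run C
t=3: vr[C=3072/3121 F=2048/3121 H=2048/3121] → run F
t=4: vr[C=3072/3121 F=7273472/6213911 H=2048/3121] → run H
t=5: vr[C=3072/3121 F=7273472/6213911 H=4062208/1320183] → run C
t=6: vr[C=4096/3121 F=7273472/6213911 H=4062208/1320183] → run F
t=7: vr[C=4096/3121 F=10469376/6213911 H=4062208/1320183] → run C
t=8: vr[C=5120/3121 F=10469376/6213911 H=4062208/1320183] → run C
t=9: vr[C=6144/3121 F=10469376/6213911 H=4062208/1320183] → run F
t=10: vr[C=6144/3121 F=13665280/6213911 H=4062208/1320183] → run C
t=11: vr[C=7168/3121 F=13665280/6213911 H=4062208/1320183] → run F
t=12: vr[C=7168/3121 F=16861184/6213911 H=4062208/1320183] → run C
t=13: vr[F=16861184/6213911 H=4062208/1320183] → run F
t=14: vr[F=20057088/6213911 H=4062208/1320183] → run H
t=15: vr[F=20057088/6213911 H=7258112/1320183] → run F
t=16: vr[F=23252992/6213911 H=7258112/1320183] → run F
t=17: vr[H=7258112/1320183] → run H
t=18: vr[H=3484672/440061] → run H
t=19: vr[H=13649920/1320183] → run H
t=20: vr[H=16845824/1320183] → run H
t=21: (idle)
t=22: (idle)

completion order = C, F, H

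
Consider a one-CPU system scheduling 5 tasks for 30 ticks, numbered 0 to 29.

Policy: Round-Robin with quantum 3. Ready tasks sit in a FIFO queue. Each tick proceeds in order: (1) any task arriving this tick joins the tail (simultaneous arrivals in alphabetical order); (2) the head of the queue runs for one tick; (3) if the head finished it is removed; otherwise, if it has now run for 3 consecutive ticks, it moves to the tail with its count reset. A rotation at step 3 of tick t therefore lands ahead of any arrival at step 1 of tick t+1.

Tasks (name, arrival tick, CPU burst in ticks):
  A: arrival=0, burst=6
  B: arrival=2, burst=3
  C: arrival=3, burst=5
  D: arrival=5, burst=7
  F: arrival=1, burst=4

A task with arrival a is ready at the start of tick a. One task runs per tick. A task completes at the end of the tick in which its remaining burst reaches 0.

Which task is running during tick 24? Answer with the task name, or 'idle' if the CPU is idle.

running at tick 24 = D

t=0: queue=[A] q_used=0 → run A
t=1: queue=[A,F] q_used=1 → run A
t=2: queue=[A,F,B] q_used=2 → run A
t=3: queue=[F,B,A,C] q_used=0 → run F
t=4: queue=[F,B,A,C] q_used=1 → run F
t=5: queue=[F,B,A,C,D] q_used=2 → run F
t=6: queue=[B,A,C,D,F] q_used=0 → run B
t=7: queue=[B,A,C,D,F] q_used=1 → run B
t=8: queue=[B,A,C,D,F] q_used=2 → run B
t=9: queue=[A,C,D,F] q_used=0 → run A
t=10: queue=[A,C,D,F] q_used=1 → run A
t=11: queue=[A,C,D,F] q_used=2 → run A
t=12: queue=[C,D,F] q_used=0 → run C
t=13: queue=[C,D,F] q_used=1 → run C
t=14: queue=[C,D,F] q_used=2 → run C
t=15: queue=[D,F,C] q_used=0 → run D
t=16: queue=[D,F,C] q_used=1 → run D
t=17: queue=[D,F,C] q_used=2 → run D
t=18: queue=[F,C,D] q_used=0 → run F
t=19: queue=[C,D] q_used=0 → run C
t=20: queue=[C,D] q_used=1 → run C
t=21: queue=[D] q_used=0 → run D
t=22: queue=[D] q_used=1 → run D
t=23: queue=[D] q_used=2 → run D
t=24: queue=[D] q_used=0 → run D
t=25: (idle)
t=26: (idle)
t=27: (idle)
t=28: (idle)
t=29: (idle)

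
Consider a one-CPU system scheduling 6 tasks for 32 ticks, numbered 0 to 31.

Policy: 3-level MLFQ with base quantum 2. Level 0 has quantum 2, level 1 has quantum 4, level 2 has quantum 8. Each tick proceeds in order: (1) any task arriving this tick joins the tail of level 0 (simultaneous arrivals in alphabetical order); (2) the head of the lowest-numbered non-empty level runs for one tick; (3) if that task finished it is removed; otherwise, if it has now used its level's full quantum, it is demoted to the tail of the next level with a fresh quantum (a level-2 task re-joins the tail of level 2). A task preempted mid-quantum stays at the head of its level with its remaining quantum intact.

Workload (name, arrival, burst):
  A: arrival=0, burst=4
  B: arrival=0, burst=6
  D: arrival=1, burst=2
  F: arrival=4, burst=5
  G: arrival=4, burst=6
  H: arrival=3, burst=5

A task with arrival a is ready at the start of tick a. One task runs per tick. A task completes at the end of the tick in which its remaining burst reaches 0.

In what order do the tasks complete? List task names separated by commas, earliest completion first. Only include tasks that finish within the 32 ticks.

t=0: L0/L1/L2 = AB/-/- → run A
t=1: L0/L1/L2 = ABD/-/- → run A
t=2: L0/L1/L2 = BD/A/- → run B
t=3: L0/L1/L2 = BDH/A/- → run B
t=4: L0/L1/L2 = DHFG/AB/- → run D
t=5: L0/L1/L2 = DHFG/AB/- → run D
t=6: L0/L1/L2 = HFG/AB/- → run H
t=7: L0/L1/L2 = HFG/AB/- → run H
t=8: L0/L1/L2 = FG/ABH/- → run F
t=9: L0/L1/L2 = FG/ABH/- → run F
t=10: L0/L1/L2 = G/ABHF/- → run G
t=11: L0/L1/L2 = G/ABHF/- → run G
t=12: L0/L1/L2 = -/ABHFG/- → run A
t=13: L0/L1/L2 = -/ABHFG/- → run A
t=14: L0/L1/L2 = -/BHFG/- → run B
t=15: L0/L1/L2 = -/BHFG/- → run B
t=16: L0/L1/L2 = -/BHFG/- → run B
t=17: L0/L1/L2 = -/BHFG/- → run B
t=18: L0/L1/L2 = -/HFG/- → run H
t=19: L0/L1/L2 = -/HFG/- → run H
t=20: L0/L1/L2 = -/HFG/- → run H
t=21: L0/L1/L2 = -/FG/- → run F
t=22: L0/L1/L2 = -/FG/- → run F
t=23: L0/L1/L2 = -/FG/- → run F
t=24: L0/L1/L2 = -/G/- → run G
t=25: L0/L1/L2 = -/G/- → run G
t=26: L0/L1/L2 = -/G/- → run G
t=27: L0/L1/L2 = -/G/- → run G
t=28: (idle)
t=29: (idle)
t=30: (idle)
t=31: (idle)

completion order = D, A, B, H, F, G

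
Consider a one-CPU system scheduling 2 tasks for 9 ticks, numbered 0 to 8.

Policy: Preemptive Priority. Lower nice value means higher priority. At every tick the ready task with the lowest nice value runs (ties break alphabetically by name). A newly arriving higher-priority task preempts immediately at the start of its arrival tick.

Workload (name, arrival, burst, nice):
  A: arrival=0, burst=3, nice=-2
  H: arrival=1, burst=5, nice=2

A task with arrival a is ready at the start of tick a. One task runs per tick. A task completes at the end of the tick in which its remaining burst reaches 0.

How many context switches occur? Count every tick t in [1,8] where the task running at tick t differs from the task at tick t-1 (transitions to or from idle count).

context switches = 2

t=0: ready={A} → run A
t=1: ready={A,H} → run A
t=2: ready={A,H} → run A
t=3: ready={H} → run H
t=4: ready={H} → run H
t=5: ready={H} → run H
t=6: ready={H} → run H
t=7: ready={H} → run H
t=8: (idle)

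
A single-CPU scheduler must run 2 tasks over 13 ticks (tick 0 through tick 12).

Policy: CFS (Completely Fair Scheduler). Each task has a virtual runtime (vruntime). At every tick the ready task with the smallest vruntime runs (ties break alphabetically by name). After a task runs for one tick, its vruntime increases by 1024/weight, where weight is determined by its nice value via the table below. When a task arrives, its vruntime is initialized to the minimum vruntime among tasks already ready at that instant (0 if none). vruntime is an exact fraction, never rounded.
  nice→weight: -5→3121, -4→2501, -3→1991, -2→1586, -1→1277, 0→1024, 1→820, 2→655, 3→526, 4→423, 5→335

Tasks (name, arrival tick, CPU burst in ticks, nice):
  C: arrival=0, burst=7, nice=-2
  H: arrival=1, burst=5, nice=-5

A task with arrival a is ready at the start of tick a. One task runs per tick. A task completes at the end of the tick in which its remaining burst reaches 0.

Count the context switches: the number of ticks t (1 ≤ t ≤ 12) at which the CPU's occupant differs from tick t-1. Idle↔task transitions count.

context switches = 7

t=0: vr[C=0] → run C
t=1: vr[C=512/793 H=512/793] → run C
t=2: vr[C=1024/793 H=512/793] → run H
t=3: vr[C=1024/793 H=2409984/2474953] → run H
t=4: vr[C=1024/793 H=3222016/2474953] → run C
t=5: vr[C=1536/793 H=3222016/2474953] → run H
t=6: vr[C=1536/793 H=4034048/2474953] → run H
t=7: vr[C=1536/793 H=4846080/2474953] → run C
t=8: vr[C=2048/793 H=4846080/2474953] → run H
t=9: vr[C=2048/793] → run C
t=10: vr[C=2560/793] → run C
t=11: vr[C=3072/793] → run C
t=12: (idle)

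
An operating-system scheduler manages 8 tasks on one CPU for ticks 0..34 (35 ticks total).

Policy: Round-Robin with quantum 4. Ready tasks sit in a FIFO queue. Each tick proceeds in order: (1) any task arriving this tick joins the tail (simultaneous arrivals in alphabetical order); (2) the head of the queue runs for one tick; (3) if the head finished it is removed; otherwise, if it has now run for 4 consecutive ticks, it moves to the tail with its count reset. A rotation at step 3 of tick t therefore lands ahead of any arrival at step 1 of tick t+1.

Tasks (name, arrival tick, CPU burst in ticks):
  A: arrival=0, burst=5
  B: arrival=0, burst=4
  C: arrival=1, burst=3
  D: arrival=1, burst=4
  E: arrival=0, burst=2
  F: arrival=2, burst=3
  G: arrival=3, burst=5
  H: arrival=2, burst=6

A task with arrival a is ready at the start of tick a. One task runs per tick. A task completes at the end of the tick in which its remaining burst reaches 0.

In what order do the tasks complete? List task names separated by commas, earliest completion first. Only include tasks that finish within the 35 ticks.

t=0: queue=[A,B,E] q_used=0 → run A
t=1: queue=[A,B,E,C,D] q_used=1 → run A
t=2: queue=[A,B,E,C,D,F,H] q_used=2 → run A
t=3: queue=[A,B,E,C,D,F,H,G] q_used=3 → run A
t=4: queue=[B,E,C,D,F,H,G,A] q_used=0 → run B
t=5: queue=[B,E,C,D,F,H,G,A] q_used=1 → run B
t=6: queue=[B,E,C,D,F,H,G,A] q_used=2 → run B
t=7: queue=[B,E,C,D,F,H,G,A] q_used=3 → run B
t=8: queue=[E,C,D,F,H,G,A] q_used=0 → run E
t=9: queue=[E,C,D,F,H,G,A] q_used=1 → run E
t=10: queue=[C,D,F,H,G,A] q_used=0 → run C
t=11: queue=[C,D,F,H,G,A] q_used=1 → run C
t=12: queue=[C,D,F,H,G,A] q_used=2 → run C
t=13: queue=[D,F,H,G,A] q_used=0 → run D
t=14: queue=[D,F,H,G,A] q_used=1 → run D
t=15: queue=[D,F,H,G,A] q_used=2 → run D
t=16: queue=[D,F,H,G,A] q_used=3 → run D
t=17: queue=[F,H,G,A] q_used=0 → run F
t=18: queue=[F,H,G,A] q_used=1 → run F
t=19: queue=[F,H,G,A] q_used=2 → run F
t=20: queue=[H,G,A] q_used=0 → run H
t=21: queue=[H,G,A] q_used=1 → run H
t=22: queue=[H,G,A] q_used=2 → run H
t=23: queue=[H,G,A] q_used=3 → run H
t=24: queue=[G,A,H] q_used=0 → run G
t=25: queue=[G,A,H] q_used=1 → run G
t=26: queue=[G,A,H] q_used=2 → run G
t=27: queue=[G,A,H] q_used=3 → run G
t=28: queue=[A,H,G] q_used=0 → run A
t=29: queue=[H,G] q_used=0 → run H
t=30: queue=[H,G] q_used=1 → run H
t=31: queue=[G] q_used=0 → run G
t=32: (idle)
t=33: (idle)
t=34: (idle)

completion order = B, E, C, D, F, A, H, G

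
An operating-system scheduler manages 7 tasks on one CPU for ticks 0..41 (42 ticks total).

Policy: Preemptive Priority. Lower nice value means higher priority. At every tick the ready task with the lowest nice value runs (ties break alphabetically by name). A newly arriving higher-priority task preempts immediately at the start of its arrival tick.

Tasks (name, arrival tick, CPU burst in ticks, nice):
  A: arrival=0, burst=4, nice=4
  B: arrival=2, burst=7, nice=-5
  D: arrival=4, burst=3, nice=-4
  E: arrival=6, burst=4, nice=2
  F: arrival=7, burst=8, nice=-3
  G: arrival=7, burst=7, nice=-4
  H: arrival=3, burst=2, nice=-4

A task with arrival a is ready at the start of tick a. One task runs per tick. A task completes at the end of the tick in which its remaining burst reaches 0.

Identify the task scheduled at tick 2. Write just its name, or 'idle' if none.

running at tick 2 = B

t=0: ready={A} → run A
t=1: ready={A} → run A
t=2: ready={A,B} → run B
t=3: ready={A,B,H} → run B
t=4: ready={A,B,D,H} → run B
t=5: ready={A,B,D,H} → run B
t=6: ready={A,B,D,E,H} → run B
t=7: ready={A,B,D,E,F,G,H} → run B
t=8: ready={A,B,D,E,F,G,H} → run B
t=9: ready={A,D,E,F,G,H} → run D
t=10: ready={A,D,E,F,G,H} → run D
t=11: ready={A,D,E,F,G,H} → run D
t=12: ready={A,E,F,G,H} → run G
t=13: ready={A,E,F,G,H} → run G
t=14: ready={A,E,F,G,H} → run G
t=15: ready={A,E,F,G,H} → run G
t=16: ready={A,E,F,G,H} → run G
t=17: ready={A,E,F,G,H} → run G
t=18: ready={A,E,F,G,H} → run G
t=19: ready={A,E,F,H} → run H
t=20: ready={A,E,F,H} → run H
t=21: ready={A,E,F} → run F
t=22: ready={A,E,F} → run F
t=23: ready={A,E,F} → run F
t=24: ready={A,E,F} → run F
t=25: ready={A,E,F} → run F
t=26: ready={A,E,F} → run F
t=27: ready={A,E,F} → run F
t=28: ready={A,E,F} → run F
t=29: ready={A,E} → run E
t=30: ready={A,E} → run E
t=31: ready={A,E} → run E
t=32: ready={A,E} → run E
t=33: ready={A} → run A
t=34: ready={A} → run A
t=35: (idle)
t=36: (idle)
t=37: (idle)
t=38: (idle)
t=39: (idle)
t=40: (idle)
t=41: (idle)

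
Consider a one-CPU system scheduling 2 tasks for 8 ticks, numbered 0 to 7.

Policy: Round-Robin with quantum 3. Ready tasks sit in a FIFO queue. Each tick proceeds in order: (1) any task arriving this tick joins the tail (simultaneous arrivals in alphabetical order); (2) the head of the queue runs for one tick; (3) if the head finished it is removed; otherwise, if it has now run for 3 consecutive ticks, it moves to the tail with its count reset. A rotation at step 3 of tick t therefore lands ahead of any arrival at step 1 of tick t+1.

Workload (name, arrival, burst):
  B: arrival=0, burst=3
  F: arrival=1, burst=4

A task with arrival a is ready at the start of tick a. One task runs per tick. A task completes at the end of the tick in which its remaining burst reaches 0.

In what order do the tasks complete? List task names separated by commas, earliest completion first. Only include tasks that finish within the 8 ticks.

completion order = B, F

t=0: queue=[B] q_used=0 → run B
t=1: queue=[B,F] q_used=1 → run B
t=2: queue=[B,F] q_used=2 → run B
t=3: queue=[F] q_used=0 → run F
t=4: queue=[F] q_used=1 → run F
t=5: queue=[F] q_used=2 → run F
t=6: queue=[F] q_used=0 → run F
t=7: (idle)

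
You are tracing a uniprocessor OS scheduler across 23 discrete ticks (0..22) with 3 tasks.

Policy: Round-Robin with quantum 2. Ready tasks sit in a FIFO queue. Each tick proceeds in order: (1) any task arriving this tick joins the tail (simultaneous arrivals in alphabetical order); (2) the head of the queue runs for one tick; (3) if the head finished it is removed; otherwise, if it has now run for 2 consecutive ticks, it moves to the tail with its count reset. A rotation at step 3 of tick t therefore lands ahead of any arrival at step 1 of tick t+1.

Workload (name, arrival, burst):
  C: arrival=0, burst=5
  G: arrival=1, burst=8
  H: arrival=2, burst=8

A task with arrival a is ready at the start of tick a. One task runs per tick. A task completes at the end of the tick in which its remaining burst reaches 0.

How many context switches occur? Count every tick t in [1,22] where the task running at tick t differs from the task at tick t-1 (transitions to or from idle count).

t=0: queue=[C] q_used=0 → run C
t=1: queue=[C,G] q_used=1 → run C
t=2: queue=[G,C,H] q_used=0 → run G
t=3: queue=[G,C,H] q_used=1 → run G
t=4: queue=[C,H,G] q_used=0 → run C
t=5: queue=[C,H,G] q_used=1 → run C
t=6: queue=[H,G,C] q_used=0 → run H
t=7: queue=[H,G,C] q_used=1 → run H
t=8: queue=[G,C,H] q_used=0 → run G
t=9: queue=[G,C,H] q_used=1 → run G
t=10: queue=[C,H,G] q_used=0 → run C
t=11: queue=[H,G] q_used=0 → run H
t=12: queue=[H,G] q_used=1 → run H
t=13: queue=[G,H] q_used=0 → run G
t=14: queue=[G,H] q_used=1 → run G
t=15: queue=[H,G] q_used=0 → run H
t=16: queue=[H,G] q_used=1 → run H
t=17: queue=[G,H] q_used=0 → run G
t=18: queue=[G,H] q_used=1 → run G
t=19: queue=[H] q_used=0 → run H
t=20: queue=[H] q_used=1 → run H
t=21: (idle)
t=22: (idle)

context switches = 11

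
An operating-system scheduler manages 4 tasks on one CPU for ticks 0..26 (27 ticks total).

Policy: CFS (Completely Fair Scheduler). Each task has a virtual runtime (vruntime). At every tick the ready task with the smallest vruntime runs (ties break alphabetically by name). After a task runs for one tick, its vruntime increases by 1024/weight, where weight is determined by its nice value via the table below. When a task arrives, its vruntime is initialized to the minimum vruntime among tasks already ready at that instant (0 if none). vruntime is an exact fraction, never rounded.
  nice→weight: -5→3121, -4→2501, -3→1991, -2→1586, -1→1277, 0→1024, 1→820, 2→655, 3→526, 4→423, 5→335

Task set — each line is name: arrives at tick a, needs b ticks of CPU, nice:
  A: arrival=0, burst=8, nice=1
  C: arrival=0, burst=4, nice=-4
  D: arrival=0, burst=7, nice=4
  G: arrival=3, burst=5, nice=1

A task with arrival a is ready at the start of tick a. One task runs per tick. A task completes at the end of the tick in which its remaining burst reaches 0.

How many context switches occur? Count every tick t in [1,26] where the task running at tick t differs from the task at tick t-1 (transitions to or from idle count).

t=0: vr[A=0 C=0 D=0] → run A
t=1: vr[A=256/205 C=0 D=0] → run C
t=2: vr[A=256/205 C=1024/2501 D=0] → run D
t=3: vr[A=256/205 C=1024/2501 D=1024/423 G=1024/2501] → run C
t=4: vr[A=256/205 C=2048/2501 D=1024/423 G=1024/2501] → run G
t=5: vr[A=256/205 C=2048/2501 D=1024/423 G=20736/12505] → run C
t=6: vr[A=256/205 C=3072/2501 D=1024/423 G=20736/12505] → run C
t=7: vr[A=256/205 D=1024/423 G=20736/12505] → run A
t=8: vr[A=512/205 D=1024/423 G=20736/12505] → run G
t=9: vr[A=512/205 D=1024/423 G=36352/12505] → run D
t=10: vr[A=512/205 D=2048/423 G=36352/12505] → run A
t=11: vr[A=768/205 D=2048/423 G=36352/12505] → run G
t=12: vr[A=768/205 D=2048/423 G=51968/12505] → run A
t=13: vr[A=1024/205 D=2048/423 G=51968/12505] → run G
t=14: vr[A=1024/205 D=2048/423 G=67584/12505] → run D
t=15: vr[A=1024/205 D=1024/141 G=67584/12505] → run A
t=16: vr[A=256/41 D=1024/141 G=67584/12505] → run G
t=17: vr[A=256/41 D=1024/141] → run A
t=18: vr[A=1536/205 D=1024/141] → run D
t=19: vr[A=1536/205 D=4096/423] → run A
t=20: vr[A=1792/205 D=4096/423] → run A
t=21: vr[D=4096/423] → run D
t=22: vr[D=5120/423] → run D
t=23: vr[D=2048/141] → run D
t=24: (idle)
t=25: (idle)
t=26: (idle)

context switches = 20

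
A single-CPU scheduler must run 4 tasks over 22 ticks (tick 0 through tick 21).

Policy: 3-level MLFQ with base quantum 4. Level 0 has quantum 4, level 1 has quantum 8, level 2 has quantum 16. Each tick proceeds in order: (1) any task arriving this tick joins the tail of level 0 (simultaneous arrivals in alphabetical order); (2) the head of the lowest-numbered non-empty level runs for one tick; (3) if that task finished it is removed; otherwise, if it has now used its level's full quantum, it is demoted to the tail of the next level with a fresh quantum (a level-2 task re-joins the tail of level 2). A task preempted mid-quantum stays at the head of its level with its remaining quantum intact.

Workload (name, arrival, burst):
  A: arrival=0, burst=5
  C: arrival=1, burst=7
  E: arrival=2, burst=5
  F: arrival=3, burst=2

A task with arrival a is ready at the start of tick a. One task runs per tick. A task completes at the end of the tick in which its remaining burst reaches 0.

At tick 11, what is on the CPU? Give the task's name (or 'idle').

t=0: L0/L1/L2 = A/-/- → run A
t=1: L0/L1/L2 = AC/-/- → run A
t=2: L0/L1/L2 = ACE/-/- → run A
t=3: L0/L1/L2 = ACEF/-/- → run A
t=4: L0/L1/L2 = CEF/A/- → run C
t=5: L0/L1/L2 = CEF/A/- → run C
t=6: L0/L1/L2 = CEF/A/- → run C
t=7: L0/L1/L2 = CEF/A/- → run C
t=8: L0/L1/L2 = EF/AC/- → run E
t=9: L0/L1/L2 = EF/AC/- → run E
t=10: L0/L1/L2 = EF/AC/- → run E
t=11: L0/L1/L2 = EF/AC/- → run E
t=12: L0/L1/L2 = F/ACE/- → run F
t=13: L0/L1/L2 = F/ACE/- → run F
t=14: L0/L1/L2 = -/ACE/- → run A
t=15: L0/L1/L2 = -/CE/- → run C
t=16: L0/L1/L2 = -/CE/- → run C
t=17: L0/L1/L2 = -/CE/- → run C
t=18: L0/L1/L2 = -/E/- → run E
t=19: (idle)
t=20: (idle)
t=21: (idle)

running at tick 11 = E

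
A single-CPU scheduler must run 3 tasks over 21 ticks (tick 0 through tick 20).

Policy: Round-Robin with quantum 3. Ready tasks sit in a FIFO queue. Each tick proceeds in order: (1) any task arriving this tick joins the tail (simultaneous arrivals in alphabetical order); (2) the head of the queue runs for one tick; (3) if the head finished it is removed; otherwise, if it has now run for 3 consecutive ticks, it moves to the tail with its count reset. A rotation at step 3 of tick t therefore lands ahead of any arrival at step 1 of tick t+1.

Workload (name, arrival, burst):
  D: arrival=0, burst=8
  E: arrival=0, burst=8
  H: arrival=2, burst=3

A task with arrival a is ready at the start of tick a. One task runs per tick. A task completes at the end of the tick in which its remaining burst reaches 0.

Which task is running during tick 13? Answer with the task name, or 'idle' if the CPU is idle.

running at tick 13 = E

t=0: queue=[D,E] q_used=0 → run D
t=1: queue=[D,E] q_used=1 → run D
t=2: queue=[D,E,H] q_used=2 → run D
t=3: queue=[E,H,D] q_used=0 → run E
t=4: queue=[E,H,D] q_used=1 → run E
t=5: queue=[E,H,D] q_used=2 → run E
t=6: queue=[H,D,E] q_used=0 → run H
t=7: queue=[H,D,E] q_used=1 → run H
t=8: queue=[H,D,E] q_used=2 → run H
t=9: queue=[D,E] q_used=0 → run D
t=10: queue=[D,E] q_used=1 → run D
t=11: queue=[D,E] q_used=2 → run D
t=12: queue=[E,D] q_used=0 → run E
t=13: queue=[E,D] q_used=1 → run E
t=14: queue=[E,D] q_used=2 → run E
t=15: queue=[D,E] q_used=0 → run D
t=16: queue=[D,E] q_used=1 → run D
t=17: queue=[E] q_used=0 → run E
t=18: queue=[E] q_used=1 → run E
t=19: (idle)
t=20: (idle)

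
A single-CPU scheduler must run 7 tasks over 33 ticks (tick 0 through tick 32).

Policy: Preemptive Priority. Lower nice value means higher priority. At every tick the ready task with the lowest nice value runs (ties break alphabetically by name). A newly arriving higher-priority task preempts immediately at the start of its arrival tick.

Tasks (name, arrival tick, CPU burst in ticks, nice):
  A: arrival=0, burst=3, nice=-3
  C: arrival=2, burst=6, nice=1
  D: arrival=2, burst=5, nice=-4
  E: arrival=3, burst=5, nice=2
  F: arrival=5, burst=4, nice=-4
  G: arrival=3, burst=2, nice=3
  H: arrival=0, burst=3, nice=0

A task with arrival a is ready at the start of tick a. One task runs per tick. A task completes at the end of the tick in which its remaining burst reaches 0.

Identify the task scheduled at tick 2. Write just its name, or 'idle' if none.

t=0: ready={A,H} → run A
t=1: ready={A,H} → run A
t=2: ready={A,C,D,H} → run D
t=3: ready={A,C,D,E,G,H} → run D
t=4: ready={A,C,D,E,G,H} → run D
t=5: ready={A,C,D,E,F,G,H} → run D
t=6: ready={A,C,D,E,F,G,H} → run D
t=7: ready={A,C,E,F,G,H} → run F
t=8: ready={A,C,E,F,G,H} → run F
t=9: ready={A,C,E,F,G,H} → run F
t=10: ready={A,C,E,F,G,H} → run F
t=11: ready={A,C,E,G,H} → run A
t=12: ready={C,E,G,H} → run H
t=13: ready={C,E,G,H} → run H
t=14: ready={C,E,G,H} → run H
t=15: ready={C,E,G} → run C
t=16: ready={C,E,G} → run C
t=17: ready={C,E,G} → run C
t=18: ready={C,E,G} → run C
t=19: ready={C,E,G} → run C
t=20: ready={C,E,G} → run C
t=21: ready={E,G} → run E
t=22: ready={E,G} → run E
t=23: ready={E,G} → run E
t=24: ready={E,G} → run E
t=25: ready={E,G} → run E
t=26: ready={G} → run G
t=27: ready={G} → run G
t=28: (idle)
t=29: (idle)
t=30: (idle)
t=31: (idle)
t=32: (idle)

running at tick 2 = D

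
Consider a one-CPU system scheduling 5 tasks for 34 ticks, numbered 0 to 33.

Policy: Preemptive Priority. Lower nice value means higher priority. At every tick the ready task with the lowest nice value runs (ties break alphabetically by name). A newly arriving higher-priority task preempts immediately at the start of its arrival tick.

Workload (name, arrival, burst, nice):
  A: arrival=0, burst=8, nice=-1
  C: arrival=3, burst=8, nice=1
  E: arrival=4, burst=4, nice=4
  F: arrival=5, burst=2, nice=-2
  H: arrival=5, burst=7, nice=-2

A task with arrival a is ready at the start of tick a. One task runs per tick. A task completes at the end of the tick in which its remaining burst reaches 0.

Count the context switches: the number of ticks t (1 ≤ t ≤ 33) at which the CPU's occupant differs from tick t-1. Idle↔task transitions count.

t=0: ready={A} → run A
t=1: ready={A} → run A
t=2: ready={A} → run A
t=3: ready={A,C} → run A
t=4: ready={A,C,E} → run A
t=5: ready={A,C,E,F,H} → run F
t=6: ready={A,C,E,F,H} → run F
t=7: ready={A,C,E,H} → run H
t=8: ready={A,C,E,H} → run H
t=9: ready={A,C,E,H} → run H
t=10: ready={A,C,E,H} → run H
t=11: ready={A,C,E,H} → run H
t=12: ready={A,C,E,H} → run H
t=13: ready={A,C,E,H} → run H
t=14: ready={A,C,E} → run A
t=15: ready={A,C,E} → run A
t=16: ready={A,C,E} → run A
t=17: ready={C,E} → run C
t=18: ready={C,E} → run C
t=19: ready={C,E} → run C
t=20: ready={C,E} → run C
t=21: ready={C,E} → run C
t=22: ready={C,E} → run C
t=23: ready={C,E} → run C
t=24: ready={C,E} → run C
t=25: ready={E} → run E
t=26: ready={E} → run E
t=27: ready={E} → run E
t=28: ready={E} → run E
t=29: (idle)
t=30: (idle)
t=31: (idle)
t=32: (idle)
t=33: (idle)

context switches = 6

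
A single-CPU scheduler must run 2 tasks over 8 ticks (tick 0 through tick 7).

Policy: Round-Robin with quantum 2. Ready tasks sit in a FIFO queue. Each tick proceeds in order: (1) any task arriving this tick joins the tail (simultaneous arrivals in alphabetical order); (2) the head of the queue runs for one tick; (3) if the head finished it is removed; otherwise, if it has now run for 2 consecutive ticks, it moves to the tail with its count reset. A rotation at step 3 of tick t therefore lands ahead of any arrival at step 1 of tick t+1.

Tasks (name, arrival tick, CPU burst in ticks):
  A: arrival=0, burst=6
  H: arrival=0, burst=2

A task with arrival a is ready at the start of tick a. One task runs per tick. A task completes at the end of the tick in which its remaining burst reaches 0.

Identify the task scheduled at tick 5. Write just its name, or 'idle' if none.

t=0: queue=[A,H] q_used=0 → run A
t=1: queue=[A,H] q_used=1 → run A
t=2: queue=[H,A] q_used=0 → run H
t=3: queue=[H,A] q_used=1 → run H
t=4: queue=[A] q_used=0 → run A
t=5: queue=[A] q_used=1 → run A
t=6: queue=[A] q_used=0 → run A
t=7: queue=[A] q_used=1 → run A

running at tick 5 = A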